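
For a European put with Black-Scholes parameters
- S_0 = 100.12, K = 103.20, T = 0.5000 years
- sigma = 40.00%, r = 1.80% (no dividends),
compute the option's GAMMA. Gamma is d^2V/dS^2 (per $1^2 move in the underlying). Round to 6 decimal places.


d1 = 0.0661166531; d2 = -0.2167260593
phi(d1) = 0.3980712621; exp(-qT) = 1.0000000000; exp(-rT) = 0.9910403788
Gamma = exp(-qT) * phi(d1) / (S * sigma * sqrt(T)) = 1.0000000000 * 0.3980712621 / (100.1200 * 0.4000 * 0.7071067812) = 0.014057

Answer: Gamma = 0.014057


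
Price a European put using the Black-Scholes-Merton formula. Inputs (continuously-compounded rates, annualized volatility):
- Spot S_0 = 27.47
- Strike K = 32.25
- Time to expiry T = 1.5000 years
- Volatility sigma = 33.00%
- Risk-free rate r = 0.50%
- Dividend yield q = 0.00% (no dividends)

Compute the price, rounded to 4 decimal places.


d1 = (ln(S/K) + (r - q + 0.5*sigma^2) * T) / (sigma * sqrt(T)) = -0.17628543
d2 = d1 - sigma * sqrt(T) = -0.58045124
exp(-rT) = 0.99252805; exp(-qT) = 1.00000000
P = K * exp(-rT) * N(-d2) - S_0 * exp(-qT) * N(-d1)
N(-d1) = 0.56996515; N(-d2) = 0.71919482
P = 32.2500 * 0.99252805 * 0.71919482 - 27.4700 * 1.00000000 * 0.56996515 = 7.3638

Answer: Price = 7.3638


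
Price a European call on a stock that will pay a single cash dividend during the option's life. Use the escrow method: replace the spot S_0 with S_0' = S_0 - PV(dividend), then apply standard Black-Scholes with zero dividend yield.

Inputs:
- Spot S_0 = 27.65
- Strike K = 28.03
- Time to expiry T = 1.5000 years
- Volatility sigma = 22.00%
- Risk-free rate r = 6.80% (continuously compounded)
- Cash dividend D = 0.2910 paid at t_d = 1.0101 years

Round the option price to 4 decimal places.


PV(D) = D * exp(-r * t_d) = 0.2910 * 0.93361904 = 0.27168314
S_0' = S_0 - PV(D) = 27.6500 - 0.27168314 = 27.37831686
d1 = (ln(S_0'/K) + (r + sigma^2/2)*T) / (sigma*sqrt(T)) = 0.42597361
d2 = d1 - sigma*sqrt(T) = 0.15652974
exp(-rT) = 0.90302955
N(d1) = 0.66493646; N(d2) = 0.56219226
C = S_0' * N(d1) - K * exp(-rT) * N(d2) = 27.37831686 * 0.66493646 - 28.0300 * 0.90302955 * 0.56219226 = 3.9747

Answer: Price = 3.9747


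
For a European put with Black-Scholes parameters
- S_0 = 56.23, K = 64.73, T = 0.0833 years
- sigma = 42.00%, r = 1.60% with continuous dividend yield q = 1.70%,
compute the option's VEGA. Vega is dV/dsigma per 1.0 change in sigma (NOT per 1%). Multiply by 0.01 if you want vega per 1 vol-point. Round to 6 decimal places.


Answer: Vega = 3.525085

Derivation:
d1 = -1.1013970903; d2 = -1.2226163957
phi(d1) = 0.2175174268; exp(-qT) = 0.9985849022; exp(-rT) = 0.9986680878
Vega = S * exp(-qT) * phi(d1) * sqrt(T) = 56.2300 * 0.9985849022 * 0.2175174268 * 0.2886173938 = 3.525085


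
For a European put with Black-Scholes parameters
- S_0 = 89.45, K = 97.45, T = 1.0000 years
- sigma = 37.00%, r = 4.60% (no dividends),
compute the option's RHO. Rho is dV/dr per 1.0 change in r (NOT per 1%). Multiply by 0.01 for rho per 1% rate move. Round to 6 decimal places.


Answer: Rho = -57.230692

Derivation:
d1 = 0.0778118487; d2 = -0.2921881513
phi(d1) = 0.3977363720; exp(-qT) = 1.0000000000; exp(-rT) = 0.9550419622
N(-d2) = 0.6149286148
Rho = -K*T*exp(-rT)*N(-d2) = -97.4500 * 1.0000 * 0.9550419622 * 0.6149286148 = -57.230692


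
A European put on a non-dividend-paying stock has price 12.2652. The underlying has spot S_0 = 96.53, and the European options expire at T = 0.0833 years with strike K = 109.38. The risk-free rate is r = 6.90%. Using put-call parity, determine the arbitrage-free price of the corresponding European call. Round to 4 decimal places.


Put-call parity: C - P = S_0 * exp(-qT) - K * exp(-rT).
S_0 * exp(-qT) = 96.5300 * 1.00000000 = 96.53000000
K * exp(-rT) = 109.3800 * 0.99426879 = 108.75311986
C = P + S*exp(-qT) - K*exp(-rT)
C = 12.2652 + 96.53000000 - 108.75311986 = 0.0421

Answer: Call price = 0.0421


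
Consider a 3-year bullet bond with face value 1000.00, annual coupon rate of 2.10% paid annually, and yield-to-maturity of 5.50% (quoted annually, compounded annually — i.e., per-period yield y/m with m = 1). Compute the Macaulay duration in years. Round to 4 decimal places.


Answer: Macaulay duration = 2.9354 years

Derivation:
Coupon per period c = face * coupon_rate / m = 21.000000
Periods per year m = 1; per-period yield y/m = 0.055000
Number of cashflows N = 3
Cashflows (t years, CF_t, discount factor 1/(1+y/m)^(m*t), PV):
  t = 1.0000: CF_t = 21.000000, DF = 0.947867, PV = 19.905213
  t = 2.0000: CF_t = 21.000000, DF = 0.898452, PV = 18.867501
  t = 3.0000: CF_t = 1021.000000, DF = 0.851614, PV = 869.497551
Price P = sum_t PV_t = 908.270265
Macaulay numerator sum_t t * PV_t:
  t * PV_t at t = 1.0000: 19.905213
  t * PV_t at t = 2.0000: 37.735001
  t * PV_t at t = 3.0000: 2608.492653
Macaulay duration D = (sum_t t * PV_t) / P = 2666.132868 / 908.270265 = 2.935396


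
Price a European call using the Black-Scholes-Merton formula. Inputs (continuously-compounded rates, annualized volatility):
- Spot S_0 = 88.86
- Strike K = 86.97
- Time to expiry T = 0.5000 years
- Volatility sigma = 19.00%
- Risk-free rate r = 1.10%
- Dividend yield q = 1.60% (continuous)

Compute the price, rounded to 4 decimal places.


Answer: Price = 5.5529

Derivation:
d1 = (ln(S/K) + (r - q + 0.5*sigma^2) * T) / (sigma * sqrt(T)) = 0.20858806
d2 = d1 - sigma * sqrt(T) = 0.07423777
exp(-rT) = 0.99451510; exp(-qT) = 0.99203191
C = S_0 * exp(-qT) * N(d1) - K * exp(-rT) * N(d2)
N(d1) = 0.58261508; N(d2) = 0.52958940
C = 88.8600 * 0.99203191 * 0.58261508 - 86.9700 * 0.99451510 * 0.52958940 = 5.5529


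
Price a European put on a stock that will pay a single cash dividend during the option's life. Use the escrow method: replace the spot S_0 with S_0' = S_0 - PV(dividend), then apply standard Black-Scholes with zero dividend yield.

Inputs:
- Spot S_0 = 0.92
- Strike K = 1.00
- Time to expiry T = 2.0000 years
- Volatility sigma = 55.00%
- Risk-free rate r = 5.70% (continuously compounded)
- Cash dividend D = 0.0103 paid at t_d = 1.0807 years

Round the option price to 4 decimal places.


PV(D) = D * exp(-r * t_d) = 0.0103 * 0.94025901 = 0.00968467
S_0' = S_0 - PV(D) = 0.9200 - 0.00968467 = 0.91031533
d1 = (ln(S_0'/K) + (r + sigma^2/2)*T) / (sigma*sqrt(T)) = 0.41466770
d2 = d1 - sigma*sqrt(T) = -0.36314976
exp(-rT) = 0.89225796
N(-d1) = 0.33919259; N(-d2) = 0.64175349
P = K * exp(-rT) * N(-d2) - S_0' * N(-d1) = 1.0000 * 0.89225796 * 0.64175349 - 0.91031533 * 0.33919259 = 0.2638

Answer: Price = 0.2638


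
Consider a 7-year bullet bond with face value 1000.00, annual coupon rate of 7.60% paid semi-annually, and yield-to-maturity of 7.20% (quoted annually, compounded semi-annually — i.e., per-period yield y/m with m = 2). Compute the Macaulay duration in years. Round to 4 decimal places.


Coupon per period c = face * coupon_rate / m = 38.000000
Periods per year m = 2; per-period yield y/m = 0.036000
Number of cashflows N = 14
Cashflows (t years, CF_t, discount factor 1/(1+y/m)^(m*t), PV):
  t = 0.5000: CF_t = 38.000000, DF = 0.965251, PV = 36.679537
  t = 1.0000: CF_t = 38.000000, DF = 0.931709, PV = 35.404958
  t = 1.5000: CF_t = 38.000000, DF = 0.899333, PV = 34.174670
  t = 2.0000: CF_t = 38.000000, DF = 0.868082, PV = 32.987133
  t = 2.5000: CF_t = 38.000000, DF = 0.837917, PV = 31.840862
  t = 3.0000: CF_t = 38.000000, DF = 0.808801, PV = 30.734423
  t = 3.5000: CF_t = 38.000000, DF = 0.780696, PV = 29.666431
  t = 4.0000: CF_t = 38.000000, DF = 0.753567, PV = 28.635552
  t = 4.5000: CF_t = 38.000000, DF = 0.727381, PV = 27.640494
  t = 5.0000: CF_t = 38.000000, DF = 0.702106, PV = 26.680013
  t = 5.5000: CF_t = 38.000000, DF = 0.677708, PV = 25.752909
  t = 6.0000: CF_t = 38.000000, DF = 0.654158, PV = 24.858020
  t = 6.5000: CF_t = 38.000000, DF = 0.631427, PV = 23.994228
  t = 7.0000: CF_t = 1038.000000, DF = 0.609486, PV = 632.646016
Price P = sum_t PV_t = 1021.695246
Macaulay numerator sum_t t * PV_t:
  t * PV_t at t = 0.5000: 18.339768
  t * PV_t at t = 1.0000: 35.404958
  t * PV_t at t = 1.5000: 51.262005
  t * PV_t at t = 2.0000: 65.974267
  t * PV_t at t = 2.5000: 79.602156
  t * PV_t at t = 3.0000: 92.203269
  t * PV_t at t = 3.5000: 103.832510
  t * PV_t at t = 4.0000: 114.542206
  t * PV_t at t = 4.5000: 124.382222
  t * PV_t at t = 5.0000: 133.400067
  t * PV_t at t = 5.5000: 141.640998
  t * PV_t at t = 6.0000: 149.148120
  t * PV_t at t = 6.5000: 155.962480
  t * PV_t at t = 7.0000: 4428.522115
Macaulay duration D = (sum_t t * PV_t) / P = 5694.217141 / 1021.695246 = 5.573303

Answer: Macaulay duration = 5.5733 years


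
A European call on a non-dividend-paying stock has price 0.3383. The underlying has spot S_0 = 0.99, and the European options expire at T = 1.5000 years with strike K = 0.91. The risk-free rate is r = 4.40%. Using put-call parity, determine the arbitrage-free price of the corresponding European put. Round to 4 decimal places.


Put-call parity: C - P = S_0 * exp(-qT) - K * exp(-rT).
S_0 * exp(-qT) = 0.9900 * 1.00000000 = 0.99000000
K * exp(-rT) = 0.9100 * 0.93613086 = 0.85187909
P = C - S*exp(-qT) + K*exp(-rT)
P = 0.3383 - 0.99000000 + 0.85187909 = 0.2002

Answer: Put price = 0.2002


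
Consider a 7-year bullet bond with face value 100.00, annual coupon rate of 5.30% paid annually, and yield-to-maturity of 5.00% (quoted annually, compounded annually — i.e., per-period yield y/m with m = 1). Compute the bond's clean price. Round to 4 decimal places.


Answer: Price = 101.7359

Derivation:
Coupon per period c = face * coupon_rate / m = 5.300000
Periods per year m = 1; per-period yield y/m = 0.050000
Number of cashflows N = 7
Cashflows (t years, CF_t, discount factor 1/(1+y/m)^(m*t), PV):
  t = 1.0000: CF_t = 5.300000, DF = 0.952381, PV = 5.047619
  t = 2.0000: CF_t = 5.300000, DF = 0.907029, PV = 4.807256
  t = 3.0000: CF_t = 5.300000, DF = 0.863838, PV = 4.578339
  t = 4.0000: CF_t = 5.300000, DF = 0.822702, PV = 4.360323
  t = 5.0000: CF_t = 5.300000, DF = 0.783526, PV = 4.152689
  t = 6.0000: CF_t = 5.300000, DF = 0.746215, PV = 3.954942
  t = 7.0000: CF_t = 105.300000, DF = 0.710681, PV = 74.834744
Price P = sum_t PV_t = 101.735912


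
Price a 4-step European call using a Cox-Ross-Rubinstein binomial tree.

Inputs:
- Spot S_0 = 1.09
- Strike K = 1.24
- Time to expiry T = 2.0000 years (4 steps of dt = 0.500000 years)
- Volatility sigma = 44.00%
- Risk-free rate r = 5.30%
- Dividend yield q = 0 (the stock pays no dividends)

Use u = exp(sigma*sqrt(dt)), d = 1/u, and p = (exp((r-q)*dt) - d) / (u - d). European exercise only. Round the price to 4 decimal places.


dt = T/N = 0.500000
u = exp(sigma*sqrt(dt)) = 1.364963; d = 1/u = 0.732621
p = (exp((r-q)*dt) - d) / (u - d) = 0.465308
Discount per step: exp(-r*dt) = 0.973848
Stock lattice S(k, i) with i counting down-moves:
  k=0: S(0,0) = 1.0900
  k=1: S(1,0) = 1.4878; S(1,1) = 0.7986
  k=2: S(2,0) = 2.0308; S(2,1) = 1.0900; S(2,2) = 0.5850
  k=3: S(3,0) = 2.7720; S(3,1) = 1.4878; S(3,2) = 0.7986; S(3,3) = 0.4286
  k=4: S(4,0) = 3.7836; S(4,1) = 2.0308; S(4,2) = 1.0900; S(4,3) = 0.5850; S(4,4) = 0.3140
Terminal payoffs V(N, i) = max(S_T - K, 0):
  V(4,0) = 2.543637; V(4,1) = 0.790804; V(4,2) = 0.000000; V(4,3) = 0.000000; V(4,4) = 0.000000
Backward induction: V(k, i) = exp(-r*dt) * [p * V(k+1, i) + (1-p) * V(k+1, i+1)].
  V(3,0) = exp(-r*dt) * [p*2.543637 + (1-p)*0.790804] = 1.564400
  V(3,1) = exp(-r*dt) * [p*0.790804 + (1-p)*0.000000] = 0.358344
  V(3,2) = exp(-r*dt) * [p*0.000000 + (1-p)*0.000000] = 0.000000
  V(3,3) = exp(-r*dt) * [p*0.000000 + (1-p)*0.000000] = 0.000000
  V(2,0) = exp(-r*dt) * [p*1.564400 + (1-p)*0.358344] = 0.895483
  V(2,1) = exp(-r*dt) * [p*0.358344 + (1-p)*0.000000] = 0.162380
  V(2,2) = exp(-r*dt) * [p*0.000000 + (1-p)*0.000000] = 0.000000
  V(1,0) = exp(-r*dt) * [p*0.895483 + (1-p)*0.162380] = 0.490331
  V(1,1) = exp(-r*dt) * [p*0.162380 + (1-p)*0.000000] = 0.073581
  V(0,0) = exp(-r*dt) * [p*0.490331 + (1-p)*0.073581] = 0.260502

Answer: Price = V(0,0) = 0.2605


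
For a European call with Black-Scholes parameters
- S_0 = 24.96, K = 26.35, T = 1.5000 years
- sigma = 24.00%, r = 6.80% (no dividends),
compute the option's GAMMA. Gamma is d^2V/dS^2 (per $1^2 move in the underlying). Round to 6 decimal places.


d1 = 0.3096096129; d2 = 0.0156708437
phi(d1) = 0.3802723436; exp(-qT) = 1.0000000000; exp(-rT) = 0.9030295517
Gamma = exp(-qT) * phi(d1) / (S * sigma * sqrt(T)) = 1.0000000000 * 0.3802723436 / (24.9600 * 0.2400 * 1.2247448714) = 0.051831

Answer: Gamma = 0.051831


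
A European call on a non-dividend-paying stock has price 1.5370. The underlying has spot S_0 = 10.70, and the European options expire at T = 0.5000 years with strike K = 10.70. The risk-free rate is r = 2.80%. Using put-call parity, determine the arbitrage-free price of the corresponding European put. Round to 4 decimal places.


Answer: Put price = 1.3882

Derivation:
Put-call parity: C - P = S_0 * exp(-qT) - K * exp(-rT).
S_0 * exp(-qT) = 10.7000 * 1.00000000 = 10.70000000
K * exp(-rT) = 10.7000 * 0.98609754 = 10.55124372
P = C - S*exp(-qT) + K*exp(-rT)
P = 1.5370 - 10.70000000 + 10.55124372 = 1.3882


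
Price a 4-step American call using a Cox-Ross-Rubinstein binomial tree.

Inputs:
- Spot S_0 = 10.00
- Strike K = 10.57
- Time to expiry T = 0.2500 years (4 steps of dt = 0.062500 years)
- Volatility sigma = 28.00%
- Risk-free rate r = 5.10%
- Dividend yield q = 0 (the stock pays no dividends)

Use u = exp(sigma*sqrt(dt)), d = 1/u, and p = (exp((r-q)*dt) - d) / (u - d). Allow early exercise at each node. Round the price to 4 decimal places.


dt = T/N = 0.062500
u = exp(sigma*sqrt(dt)) = 1.072508; d = 1/u = 0.932394
p = (exp((r-q)*dt) - d) / (u - d) = 0.505293
Discount per step: exp(-r*dt) = 0.996818
Stock lattice S(k, i) with i counting down-moves:
  k=0: S(0,0) = 10.0000
  k=1: S(1,0) = 10.7251; S(1,1) = 9.3239
  k=2: S(2,0) = 11.5027; S(2,1) = 10.0000; S(2,2) = 8.6936
  k=3: S(3,0) = 12.3368; S(3,1) = 10.7251; S(3,2) = 9.3239; S(3,3) = 8.1058
  k=4: S(4,0) = 13.2313; S(4,1) = 11.5027; S(4,2) = 10.0000; S(4,3) = 8.6936; S(4,4) = 7.5578
Terminal payoffs V(N, i) = max(S_T - K, 0):
  V(4,0) = 2.661298; V(4,1) = 0.932738; V(4,2) = 0.000000; V(4,3) = 0.000000; V(4,4) = 0.000000
Backward induction: V(k, i) = exp(-r*dt) * [p * V(k+1, i) + (1-p) * V(k+1, i+1)]; then take max(V_cont, immediate exercise) for American.
  V(3,0) = exp(-r*dt) * [p*2.661298 + (1-p)*0.932738] = 1.800419; exercise = 1.766781; V(3,0) = max -> 1.800419
  V(3,1) = exp(-r*dt) * [p*0.932738 + (1-p)*0.000000] = 0.469806; exercise = 0.155082; V(3,1) = max -> 0.469806
  V(3,2) = exp(-r*dt) * [p*0.000000 + (1-p)*0.000000] = 0.000000; exercise = 0.000000; V(3,2) = max -> 0.000000
  V(3,3) = exp(-r*dt) * [p*0.000000 + (1-p)*0.000000] = 0.000000; exercise = 0.000000; V(3,3) = max -> 0.000000
  V(2,0) = exp(-r*dt) * [p*1.800419 + (1-p)*0.469806] = 1.138520; exercise = 0.932738; V(2,0) = max -> 1.138520
  V(2,1) = exp(-r*dt) * [p*0.469806 + (1-p)*0.000000] = 0.236634; exercise = 0.000000; V(2,1) = max -> 0.236634
  V(2,2) = exp(-r*dt) * [p*0.000000 + (1-p)*0.000000] = 0.000000; exercise = 0.000000; V(2,2) = max -> 0.000000
  V(1,0) = exp(-r*dt) * [p*1.138520 + (1-p)*0.236634] = 0.690147; exercise = 0.155082; V(1,0) = max -> 0.690147
  V(1,1) = exp(-r*dt) * [p*0.236634 + (1-p)*0.000000] = 0.119189; exercise = 0.000000; V(1,1) = max -> 0.119189
  V(0,0) = exp(-r*dt) * [p*0.690147 + (1-p)*0.119189] = 0.406392; exercise = 0.000000; V(0,0) = max -> 0.406392

Answer: Price = V(0,0) = 0.4064


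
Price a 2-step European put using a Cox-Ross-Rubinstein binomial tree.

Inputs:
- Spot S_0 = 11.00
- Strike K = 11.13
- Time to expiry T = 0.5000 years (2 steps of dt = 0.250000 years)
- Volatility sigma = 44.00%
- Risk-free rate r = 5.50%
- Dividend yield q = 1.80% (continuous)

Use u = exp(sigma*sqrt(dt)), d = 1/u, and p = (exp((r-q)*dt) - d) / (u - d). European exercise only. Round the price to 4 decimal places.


Answer: Price = V(0,0) = 1.1846

Derivation:
dt = T/N = 0.250000
u = exp(sigma*sqrt(dt)) = 1.246077; d = 1/u = 0.802519
p = (exp((r-q)*dt) - d) / (u - d) = 0.466172
Discount per step: exp(-r*dt) = 0.986344
Stock lattice S(k, i) with i counting down-moves:
  k=0: S(0,0) = 11.0000
  k=1: S(1,0) = 13.7068; S(1,1) = 8.8277
  k=2: S(2,0) = 17.0798; S(2,1) = 11.0000; S(2,2) = 7.0844
Terminal payoffs V(N, i) = max(K - S_T, 0):
  V(2,0) = 0.000000; V(2,1) = 0.130000; V(2,2) = 4.045599
Backward induction: V(k, i) = exp(-r*dt) * [p * V(k+1, i) + (1-p) * V(k+1, i+1)].
  V(1,0) = exp(-r*dt) * [p*0.000000 + (1-p)*0.130000] = 0.068450
  V(1,1) = exp(-r*dt) * [p*0.130000 + (1-p)*4.045599] = 2.189938
  V(0,0) = exp(-r*dt) * [p*0.068450 + (1-p)*2.189938] = 1.184561


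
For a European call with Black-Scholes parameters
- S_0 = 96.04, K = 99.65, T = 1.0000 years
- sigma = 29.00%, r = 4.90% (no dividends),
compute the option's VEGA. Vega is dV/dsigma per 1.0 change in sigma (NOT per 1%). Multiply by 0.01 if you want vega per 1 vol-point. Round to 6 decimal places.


d1 = 0.1867266369; d2 = -0.1032733631
phi(d1) = 0.3920476260; exp(-qT) = 1.0000000000; exp(-rT) = 0.9521811297
Vega = S * exp(-qT) * phi(d1) * sqrt(T) = 96.0400 * 1.0000000000 * 0.3920476260 * 1.0000000000 = 37.652254

Answer: Vega = 37.652254


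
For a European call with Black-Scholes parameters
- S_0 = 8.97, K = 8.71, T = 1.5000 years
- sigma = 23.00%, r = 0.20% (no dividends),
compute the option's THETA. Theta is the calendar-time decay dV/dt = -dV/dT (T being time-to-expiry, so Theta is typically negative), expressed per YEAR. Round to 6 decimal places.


Answer: Theta = -0.333692

Derivation:
d1 = 0.2559144708; d2 = -0.0257768496
phi(d1) = 0.3860900520; exp(-qT) = 1.0000000000; exp(-rT) = 0.9970044955
Theta = -S*exp(-qT)*phi(d1)*sigma/(2*sqrt(T)) - r*K*exp(-rT)*N(d2) + q*S*exp(-qT)*N(d1)
N(d1) = 0.6009915597; N(d2) = 0.4897176635; sqrt(T) = 1.2247448714
Term 1 = -8.9700 * 1.0000000000 * 0.3860900520 * 0.2300 / (2 * 1.2247448714) = -0.3251870675
Term 2 = -0.0020 * 8.7100 * 0.9970044955 * 0.4897176635 = -0.0085053274
Term 3 = 0 (no dividend yield, q = 0)
Theta = -0.3251870675 + (-0.0085053274) + (0.0000000000) = -0.333692


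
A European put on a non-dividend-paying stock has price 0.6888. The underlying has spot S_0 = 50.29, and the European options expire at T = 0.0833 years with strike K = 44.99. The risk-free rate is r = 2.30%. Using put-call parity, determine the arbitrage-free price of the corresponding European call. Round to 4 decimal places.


Answer: Call price = 6.0749

Derivation:
Put-call parity: C - P = S_0 * exp(-qT) - K * exp(-rT).
S_0 * exp(-qT) = 50.2900 * 1.00000000 = 50.29000000
K * exp(-rT) = 44.9900 * 0.99808593 = 44.90388618
C = P + S*exp(-qT) - K*exp(-rT)
C = 0.6888 + 50.29000000 - 44.90388618 = 6.0749


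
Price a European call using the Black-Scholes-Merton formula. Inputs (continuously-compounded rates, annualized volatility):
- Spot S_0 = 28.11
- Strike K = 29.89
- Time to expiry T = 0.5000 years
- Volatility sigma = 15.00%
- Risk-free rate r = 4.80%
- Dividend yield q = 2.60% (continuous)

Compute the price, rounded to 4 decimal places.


Answer: Price = 0.6200

Derivation:
d1 = (ln(S/K) + (r - q + 0.5*sigma^2) * T) / (sigma * sqrt(T)) = -0.42212947
d2 = d1 - sigma * sqrt(T) = -0.52819548
exp(-rT) = 0.97628571; exp(-qT) = 0.98708414
C = S_0 * exp(-qT) * N(d1) - K * exp(-rT) * N(d2)
N(d1) = 0.33646526; N(d2) = 0.29868183
C = 28.1100 * 0.98708414 * 0.33646526 - 29.8900 * 0.97628571 * 0.29868183 = 0.6200


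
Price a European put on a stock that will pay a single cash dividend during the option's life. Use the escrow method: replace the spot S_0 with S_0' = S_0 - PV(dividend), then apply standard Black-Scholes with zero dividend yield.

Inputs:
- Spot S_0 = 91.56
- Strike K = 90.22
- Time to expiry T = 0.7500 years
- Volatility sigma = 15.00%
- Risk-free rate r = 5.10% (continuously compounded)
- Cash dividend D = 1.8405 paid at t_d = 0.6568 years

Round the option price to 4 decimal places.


Answer: Price = 3.2501

Derivation:
PV(D) = D * exp(-r * t_d) = 1.8405 * 0.96705801 = 1.77987026
S_0' = S_0 - PV(D) = 91.5600 - 1.77987026 = 89.78012974
d1 = (ln(S_0'/K) + (r + sigma^2/2)*T) / (sigma*sqrt(T)) = 0.32177691
d2 = d1 - sigma*sqrt(T) = 0.19187310
exp(-rT) = 0.96247229
N(-d1) = 0.37381085; N(-d2) = 0.42392081
P = K * exp(-rT) * N(-d2) - S_0' * N(-d1) = 90.2200 * 0.96247229 * 0.42392081 - 89.78012974 * 0.37381085 = 3.2501


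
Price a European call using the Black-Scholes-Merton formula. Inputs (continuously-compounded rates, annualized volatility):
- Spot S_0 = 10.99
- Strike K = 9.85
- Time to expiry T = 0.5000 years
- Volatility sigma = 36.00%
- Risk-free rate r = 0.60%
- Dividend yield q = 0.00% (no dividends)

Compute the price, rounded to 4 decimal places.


Answer: Price = 1.7392

Derivation:
d1 = (ln(S/K) + (r - q + 0.5*sigma^2) * T) / (sigma * sqrt(T)) = 0.56927719
d2 = d1 - sigma * sqrt(T) = 0.31471875
exp(-rT) = 0.99700450; exp(-qT) = 1.00000000
C = S_0 * exp(-qT) * N(d1) - K * exp(-rT) * N(d2)
N(d1) = 0.71541598; N(d2) = 0.62351239
C = 10.9900 * 1.00000000 * 0.71541598 - 9.8500 * 0.99700450 * 0.62351239 = 1.7392


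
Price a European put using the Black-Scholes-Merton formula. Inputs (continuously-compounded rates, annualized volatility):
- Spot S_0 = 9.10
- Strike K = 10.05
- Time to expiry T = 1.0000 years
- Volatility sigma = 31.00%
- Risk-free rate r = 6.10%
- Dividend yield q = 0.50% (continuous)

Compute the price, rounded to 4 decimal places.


Answer: Price = 1.3514

Derivation:
d1 = (ln(S/K) + (r - q + 0.5*sigma^2) * T) / (sigma * sqrt(T)) = 0.01532832
d2 = d1 - sigma * sqrt(T) = -0.29467168
exp(-rT) = 0.94082324; exp(-qT) = 0.99501248
P = K * exp(-rT) * N(-d2) - S_0 * exp(-qT) * N(-d1)
N(-d1) = 0.49388512; N(-d2) = 0.61587765
P = 10.0500 * 0.94082324 * 0.61587765 - 9.1000 * 0.99501248 * 0.49388512 = 1.3514


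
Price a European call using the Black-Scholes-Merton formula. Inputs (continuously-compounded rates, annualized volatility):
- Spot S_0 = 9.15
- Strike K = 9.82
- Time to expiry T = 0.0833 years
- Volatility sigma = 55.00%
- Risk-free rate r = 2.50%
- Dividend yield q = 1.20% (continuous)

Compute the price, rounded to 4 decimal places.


Answer: Price = 0.3263

Derivation:
d1 = (ln(S/K) + (r - q + 0.5*sigma^2) * T) / (sigma * sqrt(T)) = -0.35898560
d2 = d1 - sigma * sqrt(T) = -0.51772516
exp(-rT) = 0.99791967; exp(-qT) = 0.99900090
C = S_0 * exp(-qT) * N(d1) - K * exp(-rT) * N(d2)
N(d1) = 0.35980293; N(d2) = 0.30232502
C = 9.1500 * 0.99900090 * 0.35980293 - 9.8200 * 0.99791967 * 0.30232502 = 0.3263


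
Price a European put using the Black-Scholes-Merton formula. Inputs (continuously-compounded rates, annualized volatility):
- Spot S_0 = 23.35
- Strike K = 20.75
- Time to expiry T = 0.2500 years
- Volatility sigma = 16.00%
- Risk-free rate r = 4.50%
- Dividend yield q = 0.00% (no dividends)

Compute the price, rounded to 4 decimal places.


Answer: Price = 0.0391

Derivation:
d1 = (ln(S/K) + (r - q + 0.5*sigma^2) * T) / (sigma * sqrt(T)) = 1.65625922
d2 = d1 - sigma * sqrt(T) = 1.57625922
exp(-rT) = 0.98881304; exp(-qT) = 1.00000000
P = K * exp(-rT) * N(-d2) - S_0 * exp(-qT) * N(-d1)
N(-d1) = 0.04883467; N(-d2) = 0.05748304
P = 20.7500 * 0.98881304 * 0.05748304 - 23.3500 * 1.00000000 * 0.04883467 = 0.0391


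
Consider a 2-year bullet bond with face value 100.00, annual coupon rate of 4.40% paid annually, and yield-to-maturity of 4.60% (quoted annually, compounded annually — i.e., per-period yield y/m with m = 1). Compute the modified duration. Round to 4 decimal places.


Coupon per period c = face * coupon_rate / m = 4.400000
Periods per year m = 1; per-period yield y/m = 0.046000
Number of cashflows N = 2
Cashflows (t years, CF_t, discount factor 1/(1+y/m)^(m*t), PV):
  t = 1.0000: CF_t = 4.400000, DF = 0.956023, PV = 4.206501
  t = 2.0000: CF_t = 104.400000, DF = 0.913980, PV = 95.419498
Price P = sum_t PV_t = 99.625999
First compute Macaulay numerator sum_t t * PV_t:
  t * PV_t at t = 1.0000: 4.206501
  t * PV_t at t = 2.0000: 190.838997
Macaulay duration D = 195.045498 / 99.625999 = 1.957777
Modified duration = D / (1 + y/m) = 1.957777 / (1 + 0.046000) = 1.871680

Answer: Modified duration = 1.8717


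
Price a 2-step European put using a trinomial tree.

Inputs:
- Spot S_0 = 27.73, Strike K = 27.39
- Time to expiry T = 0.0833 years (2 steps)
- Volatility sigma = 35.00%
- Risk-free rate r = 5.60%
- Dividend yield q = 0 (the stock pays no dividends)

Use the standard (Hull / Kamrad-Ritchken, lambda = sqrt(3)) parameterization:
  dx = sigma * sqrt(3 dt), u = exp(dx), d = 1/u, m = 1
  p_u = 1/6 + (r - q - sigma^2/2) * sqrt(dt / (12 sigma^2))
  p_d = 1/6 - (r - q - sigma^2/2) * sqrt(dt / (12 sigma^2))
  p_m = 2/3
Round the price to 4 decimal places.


dt = T/N = 0.041650; dx = sigma*sqrt(3*dt) = 0.123719
u = exp(dx) = 1.131698; d = 1/u = 0.883628
p_u = 0.165783, p_m = 0.666667, p_d = 0.167550
Discount per step: exp(-r*dt) = 0.997670
Stock lattice S(k, j) with j the centered position index:
  k=0: S(0,+0) = 27.7300
  k=1: S(1,-1) = 24.5030; S(1,+0) = 27.7300; S(1,+1) = 31.3820
  k=2: S(2,-2) = 21.6515; S(2,-1) = 24.5030; S(2,+0) = 27.7300; S(2,+1) = 31.3820; S(2,+2) = 35.5149
Terminal payoffs V(N, j) = max(K - S_T, 0):
  V(2,-2) = 5.738451; V(2,-1) = 2.886991; V(2,+0) = 0.000000; V(2,+1) = 0.000000; V(2,+2) = 0.000000
Backward induction: V(k, j) = exp(-r*dt) * [p_u * V(k+1, j+1) + p_m * V(k+1, j) + p_d * V(k+1, j-1)]
  V(1,-1) = exp(-r*dt) * [p_u*0.000000 + p_m*2.886991 + p_d*5.738451] = 2.879417
  V(1,+0) = exp(-r*dt) * [p_u*0.000000 + p_m*0.000000 + p_d*2.886991] = 0.482590
  V(1,+1) = exp(-r*dt) * [p_u*0.000000 + p_m*0.000000 + p_d*0.000000] = 0.000000
  V(0,+0) = exp(-r*dt) * [p_u*0.000000 + p_m*0.482590 + p_d*2.879417] = 0.802300

Answer: Price = V(0,0) = 0.8023


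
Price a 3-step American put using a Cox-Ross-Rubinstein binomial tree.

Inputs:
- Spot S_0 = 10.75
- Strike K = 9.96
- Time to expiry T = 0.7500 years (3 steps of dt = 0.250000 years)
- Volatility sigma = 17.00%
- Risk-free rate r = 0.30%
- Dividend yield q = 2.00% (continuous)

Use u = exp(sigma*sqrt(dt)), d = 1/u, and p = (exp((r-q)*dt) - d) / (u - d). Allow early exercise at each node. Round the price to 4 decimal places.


Answer: Price = V(0,0) = 0.2997

Derivation:
dt = T/N = 0.250000
u = exp(sigma*sqrt(dt)) = 1.088717; d = 1/u = 0.918512
p = (exp((r-q)*dt) - d) / (u - d) = 0.453846
Discount per step: exp(-r*dt) = 0.999250
Stock lattice S(k, i) with i counting down-moves:
  k=0: S(0,0) = 10.7500
  k=1: S(1,0) = 11.7037; S(1,1) = 9.8740
  k=2: S(2,0) = 12.7420; S(2,1) = 10.7500; S(2,2) = 9.0694
  k=3: S(3,0) = 13.8725; S(3,1) = 11.7037; S(3,2) = 9.8740; S(3,3) = 8.3304
Terminal payoffs V(N, i) = max(K - S_T, 0):
  V(3,0) = 0.000000; V(3,1) = 0.000000; V(3,2) = 0.085993; V(3,3) = 1.629648
Backward induction: V(k, i) = exp(-r*dt) * [p * V(k+1, i) + (1-p) * V(k+1, i+1)]; then take max(V_cont, immediate exercise) for American.
  V(2,0) = exp(-r*dt) * [p*0.000000 + (1-p)*0.000000] = 0.000000; exercise = 0.000000; V(2,0) = max -> 0.000000
  V(2,1) = exp(-r*dt) * [p*0.000000 + (1-p)*0.085993] = 0.046930; exercise = 0.000000; V(2,1) = max -> 0.046930
  V(2,2) = exp(-r*dt) * [p*0.085993 + (1-p)*1.629648] = 0.928370; exercise = 0.890603; V(2,2) = max -> 0.928370
  V(1,0) = exp(-r*dt) * [p*0.000000 + (1-p)*0.046930] = 0.025612; exercise = 0.000000; V(1,0) = max -> 0.025612
  V(1,1) = exp(-r*dt) * [p*0.046930 + (1-p)*0.928370] = 0.527936; exercise = 0.085993; V(1,1) = max -> 0.527936
  V(0,0) = exp(-r*dt) * [p*0.025612 + (1-p)*0.527936] = 0.299733; exercise = 0.000000; V(0,0) = max -> 0.299733


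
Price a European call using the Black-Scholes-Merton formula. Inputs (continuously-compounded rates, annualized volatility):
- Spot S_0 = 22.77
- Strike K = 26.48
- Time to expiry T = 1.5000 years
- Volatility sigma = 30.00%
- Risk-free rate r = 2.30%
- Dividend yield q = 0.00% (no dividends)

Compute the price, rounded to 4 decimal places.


Answer: Price = 2.2912

Derivation:
d1 = (ln(S/K) + (r - q + 0.5*sigma^2) * T) / (sigma * sqrt(T)) = -0.13321373
d2 = d1 - sigma * sqrt(T) = -0.50063719
exp(-rT) = 0.96608834; exp(-qT) = 1.00000000
C = S_0 * exp(-qT) * N(d1) - K * exp(-rT) * N(d2)
N(d1) = 0.44701218; N(d2) = 0.30831324
C = 22.7700 * 1.00000000 * 0.44701218 - 26.4800 * 0.96608834 * 0.30831324 = 2.2912


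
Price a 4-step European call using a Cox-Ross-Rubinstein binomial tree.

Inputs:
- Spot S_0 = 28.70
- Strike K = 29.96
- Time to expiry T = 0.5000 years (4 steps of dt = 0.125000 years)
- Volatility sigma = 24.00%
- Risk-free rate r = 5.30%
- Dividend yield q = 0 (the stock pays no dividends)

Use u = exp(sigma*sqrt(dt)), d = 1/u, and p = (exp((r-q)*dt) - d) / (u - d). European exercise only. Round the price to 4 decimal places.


dt = T/N = 0.125000
u = exp(sigma*sqrt(dt)) = 1.088557; d = 1/u = 0.918647
p = (exp((r-q)*dt) - d) / (u - d) = 0.517920
Discount per step: exp(-r*dt) = 0.993397
Stock lattice S(k, i) with i counting down-moves:
  k=0: S(0,0) = 28.7000
  k=1: S(1,0) = 31.2416; S(1,1) = 26.3652
  k=2: S(2,0) = 34.0082; S(2,1) = 28.7000; S(2,2) = 24.2203
  k=3: S(3,0) = 37.0199; S(3,1) = 31.2416; S(3,2) = 26.3652; S(3,3) = 22.2499
  k=4: S(4,0) = 40.2983; S(4,1) = 34.0082; S(4,2) = 28.7000; S(4,3) = 24.2203; S(4,4) = 20.4398
Terminal payoffs V(N, i) = max(S_T - K, 0):
  V(4,0) = 10.338263; V(4,1) = 4.048237; V(4,2) = 0.000000; V(4,3) = 0.000000; V(4,4) = 0.000000
Backward induction: V(k, i) = exp(-r*dt) * [p * V(k+1, i) + (1-p) * V(k+1, i+1)].
  V(3,0) = exp(-r*dt) * [p*10.338263 + (1-p)*4.048237] = 7.257727
  V(3,1) = exp(-r*dt) * [p*4.048237 + (1-p)*0.000000] = 2.082820
  V(3,2) = exp(-r*dt) * [p*0.000000 + (1-p)*0.000000] = 0.000000
  V(3,3) = exp(-r*dt) * [p*0.000000 + (1-p)*0.000000] = 0.000000
  V(2,0) = exp(-r*dt) * [p*7.257727 + (1-p)*2.082820] = 4.731559
  V(2,1) = exp(-r*dt) * [p*2.082820 + (1-p)*0.000000] = 1.071612
  V(2,2) = exp(-r*dt) * [p*0.000000 + (1-p)*0.000000] = 0.000000
  V(1,0) = exp(-r*dt) * [p*4.731559 + (1-p)*1.071612] = 2.947580
  V(1,1) = exp(-r*dt) * [p*1.071612 + (1-p)*0.000000] = 0.551345
  V(0,0) = exp(-r*dt) * [p*2.947580 + (1-p)*0.551345] = 1.780568

Answer: Price = V(0,0) = 1.7806


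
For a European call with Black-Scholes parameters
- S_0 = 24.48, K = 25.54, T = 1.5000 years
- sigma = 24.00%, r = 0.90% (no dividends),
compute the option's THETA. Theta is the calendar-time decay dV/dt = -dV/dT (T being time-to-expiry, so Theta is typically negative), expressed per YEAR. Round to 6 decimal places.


d1 = 0.0486856738; d2 = -0.2452530953
phi(d1) = 0.3984697550; exp(-qT) = 1.0000000000; exp(-rT) = 0.9865907163
Theta = -S*exp(-qT)*phi(d1)*sigma/(2*sqrt(T)) - r*K*exp(-rT)*N(d2) + q*S*exp(-qT)*N(d1)
N(d1) = 0.5194151035; N(d2) = 0.4031302337; sqrt(T) = 1.2247448714
Term 1 = -24.4800 * 1.0000000000 * 0.3984697550 * 0.2400 / (2 * 1.2247448714) = -0.9557457881
Term 2 = -0.0090 * 25.5400 * 0.9865907163 * 0.4031302337 = -0.0914209642
Term 3 = 0 (no dividend yield, q = 0)
Theta = -0.9557457881 + (-0.0914209642) + (0.0000000000) = -1.047167

Answer: Theta = -1.047167


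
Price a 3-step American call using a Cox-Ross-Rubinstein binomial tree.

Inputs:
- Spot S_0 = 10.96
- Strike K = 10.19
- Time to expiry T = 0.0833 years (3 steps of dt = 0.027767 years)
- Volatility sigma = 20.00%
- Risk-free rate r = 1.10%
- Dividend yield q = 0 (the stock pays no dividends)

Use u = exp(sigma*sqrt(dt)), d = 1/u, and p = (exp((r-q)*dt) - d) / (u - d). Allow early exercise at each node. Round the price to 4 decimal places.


dt = T/N = 0.027767
u = exp(sigma*sqrt(dt)) = 1.033888; d = 1/u = 0.967223
p = (exp((r-q)*dt) - d) / (u - d) = 0.496251
Discount per step: exp(-r*dt) = 0.999695
Stock lattice S(k, i) with i counting down-moves:
  k=0: S(0,0) = 10.9600
  k=1: S(1,0) = 11.3314; S(1,1) = 10.6008
  k=2: S(2,0) = 11.7154; S(2,1) = 10.9600; S(2,2) = 10.2533
  k=3: S(3,0) = 12.1124; S(3,1) = 11.3314; S(3,2) = 10.6008; S(3,3) = 9.9172
Terminal payoffs V(N, i) = max(S_T - K, 0):
  V(3,0) = 1.922431; V(3,1) = 1.141415; V(3,2) = 0.410759; V(3,3) = 0.000000
Backward induction: V(k, i) = exp(-r*dt) * [p * V(k+1, i) + (1-p) * V(k+1, i+1)]; then take max(V_cont, immediate exercise) for American.
  V(2,0) = exp(-r*dt) * [p*1.922431 + (1-p)*1.141415] = 1.528528; exercise = 1.525416; V(2,0) = max -> 1.528528
  V(2,1) = exp(-r*dt) * [p*1.141415 + (1-p)*0.410759] = 0.773112; exercise = 0.770000; V(2,1) = max -> 0.773112
  V(2,2) = exp(-r*dt) * [p*0.410759 + (1-p)*0.000000] = 0.203778; exercise = 0.063293; V(2,2) = max -> 0.203778
  V(1,0) = exp(-r*dt) * [p*1.528528 + (1-p)*0.773112] = 1.147638; exercise = 1.141415; V(1,0) = max -> 1.147638
  V(1,1) = exp(-r*dt) * [p*0.773112 + (1-p)*0.203778] = 0.486162; exercise = 0.410759; V(1,1) = max -> 0.486162
  V(0,0) = exp(-r*dt) * [p*1.147638 + (1-p)*0.486162] = 0.814172; exercise = 0.770000; V(0,0) = max -> 0.814172

Answer: Price = V(0,0) = 0.8142


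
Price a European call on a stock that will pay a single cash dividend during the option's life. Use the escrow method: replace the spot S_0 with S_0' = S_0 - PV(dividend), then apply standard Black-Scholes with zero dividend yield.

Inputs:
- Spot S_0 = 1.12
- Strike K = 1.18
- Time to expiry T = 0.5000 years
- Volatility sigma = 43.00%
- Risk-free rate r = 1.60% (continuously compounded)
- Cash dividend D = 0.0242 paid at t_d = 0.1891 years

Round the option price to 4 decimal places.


PV(D) = D * exp(-r * t_d) = 0.0242 * 0.99697897 = 0.02412689
S_0' = S_0 - PV(D) = 1.1200 - 0.02412689 = 1.09587311
d1 = (ln(S_0'/K) + (r + sigma^2/2)*T) / (sigma*sqrt(T)) = -0.06491580
d2 = d1 - sigma*sqrt(T) = -0.36897172
exp(-rT) = 0.99203191
N(d1) = 0.47412052; N(d2) = 0.35607440
C = S_0' * N(d1) - K * exp(-rT) * N(d2) = 1.09587311 * 0.47412052 - 1.1800 * 0.99203191 * 0.35607440 = 0.1028

Answer: Price = 0.1028


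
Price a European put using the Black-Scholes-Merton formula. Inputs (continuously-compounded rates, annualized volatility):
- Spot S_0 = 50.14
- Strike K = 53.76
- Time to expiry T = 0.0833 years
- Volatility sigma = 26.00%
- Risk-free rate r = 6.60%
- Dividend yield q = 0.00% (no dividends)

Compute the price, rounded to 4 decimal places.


d1 = (ln(S/K) + (r - q + 0.5*sigma^2) * T) / (sigma * sqrt(T)) = -0.81818811
d2 = d1 - sigma * sqrt(T) = -0.89322864
exp(-rT) = 0.99451729; exp(-qT) = 1.00000000
P = K * exp(-rT) * N(-d2) - S_0 * exp(-qT) * N(-d1)
N(-d1) = 0.79337511; N(-d2) = 0.81413263
P = 53.7600 * 0.99451729 * 0.81413263 - 50.1400 * 1.00000000 * 0.79337511 = 3.7480

Answer: Price = 3.7480


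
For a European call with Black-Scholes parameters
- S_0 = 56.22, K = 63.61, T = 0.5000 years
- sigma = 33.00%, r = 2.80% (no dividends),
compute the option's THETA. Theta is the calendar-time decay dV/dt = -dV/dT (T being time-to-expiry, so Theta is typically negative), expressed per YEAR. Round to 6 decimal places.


Answer: Theta = -5.408140

Derivation:
d1 = -0.3525811197; d2 = -0.5859263575
phi(d1) = 0.3749002621; exp(-qT) = 1.0000000000; exp(-rT) = 0.9860975443
Theta = -S*exp(-qT)*phi(d1)*sigma/(2*sqrt(T)) - r*K*exp(-rT)*N(d2) + q*S*exp(-qT)*N(d1)
N(d1) = 0.3622012470; N(d2) = 0.2789625020; sqrt(T) = 0.7071067812
Term 1 = -56.2200 * 1.0000000000 * 0.3749002621 * 0.3300 / (2 * 0.7071067812) = -4.9181925471
Term 2 = -0.0280 * 63.6100 * 0.9860975443 * 0.2789625020 = -0.4899470349
Term 3 = 0 (no dividend yield, q = 0)
Theta = -4.9181925471 + (-0.4899470349) + (0.0000000000) = -5.408140


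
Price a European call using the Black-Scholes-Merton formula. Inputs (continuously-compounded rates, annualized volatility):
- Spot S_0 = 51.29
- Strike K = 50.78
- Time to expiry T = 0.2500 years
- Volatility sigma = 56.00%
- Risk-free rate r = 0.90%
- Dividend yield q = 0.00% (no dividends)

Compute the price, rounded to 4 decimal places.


Answer: Price = 5.9933

Derivation:
d1 = (ln(S/K) + (r - q + 0.5*sigma^2) * T) / (sigma * sqrt(T)) = 0.18372580
d2 = d1 - sigma * sqrt(T) = -0.09627420
exp(-rT) = 0.99775253; exp(-qT) = 1.00000000
C = S_0 * exp(-qT) * N(d1) - K * exp(-rT) * N(d2)
N(d1) = 0.57288572; N(d2) = 0.46165140
C = 51.2900 * 1.00000000 * 0.57288572 - 50.7800 * 0.99775253 * 0.46165140 = 5.9933


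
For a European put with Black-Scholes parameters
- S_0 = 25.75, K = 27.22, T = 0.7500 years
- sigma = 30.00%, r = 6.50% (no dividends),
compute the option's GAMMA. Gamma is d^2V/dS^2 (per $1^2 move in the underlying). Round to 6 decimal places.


d1 = 0.1038561909; d2 = -0.1559514303
phi(d1) = 0.3967965543; exp(-qT) = 1.0000000000; exp(-rT) = 0.9524192047
Gamma = exp(-qT) * phi(d1) / (S * sigma * sqrt(T)) = 1.0000000000 * 0.3967965543 / (25.7500 * 0.3000 * 0.8660254038) = 0.059311

Answer: Gamma = 0.059311


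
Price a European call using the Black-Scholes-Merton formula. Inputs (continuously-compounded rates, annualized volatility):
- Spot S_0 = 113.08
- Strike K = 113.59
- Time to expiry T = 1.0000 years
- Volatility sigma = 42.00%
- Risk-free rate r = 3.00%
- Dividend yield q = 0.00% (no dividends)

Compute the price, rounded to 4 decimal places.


Answer: Price = 20.0293

Derivation:
d1 = (ln(S/K) + (r - q + 0.5*sigma^2) * T) / (sigma * sqrt(T)) = 0.27071443
d2 = d1 - sigma * sqrt(T) = -0.14928557
exp(-rT) = 0.97044553; exp(-qT) = 1.00000000
C = S_0 * exp(-qT) * N(d1) - K * exp(-rT) * N(d2)
N(d1) = 0.60669466; N(d2) = 0.44066415
C = 113.0800 * 1.00000000 * 0.60669466 - 113.5900 * 0.97044553 * 0.44066415 = 20.0293


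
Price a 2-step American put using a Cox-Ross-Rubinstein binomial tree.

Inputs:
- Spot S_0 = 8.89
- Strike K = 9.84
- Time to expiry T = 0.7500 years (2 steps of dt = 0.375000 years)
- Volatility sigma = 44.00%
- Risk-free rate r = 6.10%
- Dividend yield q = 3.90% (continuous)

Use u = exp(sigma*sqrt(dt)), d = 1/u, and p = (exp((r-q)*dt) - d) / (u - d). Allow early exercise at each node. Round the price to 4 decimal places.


Answer: Price = V(0,0) = 1.8692

Derivation:
dt = T/N = 0.375000
u = exp(sigma*sqrt(dt)) = 1.309236; d = 1/u = 0.763804
p = (exp((r-q)*dt) - d) / (u - d) = 0.448232
Discount per step: exp(-r*dt) = 0.977385
Stock lattice S(k, i) with i counting down-moves:
  k=0: S(0,0) = 8.8900
  k=1: S(1,0) = 11.6391; S(1,1) = 6.7902
  k=2: S(2,0) = 15.2383; S(2,1) = 8.8900; S(2,2) = 5.1864
Terminal payoffs V(N, i) = max(K - S_T, 0):
  V(2,0) = 0.000000; V(2,1) = 0.950000; V(2,2) = 4.653603
Backward induction: V(k, i) = exp(-r*dt) * [p * V(k+1, i) + (1-p) * V(k+1, i+1)]; then take max(V_cont, immediate exercise) for American.
  V(1,0) = exp(-r*dt) * [p*0.000000 + (1-p)*0.950000] = 0.512325; exercise = 0.000000; V(1,0) = max -> 0.512325
  V(1,1) = exp(-r*dt) * [p*0.950000 + (1-p)*4.653603] = 2.925830; exercise = 3.049781; V(1,1) = max -> 3.049781
  V(0,0) = exp(-r*dt) * [p*0.512325 + (1-p)*3.049781] = 1.869163; exercise = 0.950000; V(0,0) = max -> 1.869163


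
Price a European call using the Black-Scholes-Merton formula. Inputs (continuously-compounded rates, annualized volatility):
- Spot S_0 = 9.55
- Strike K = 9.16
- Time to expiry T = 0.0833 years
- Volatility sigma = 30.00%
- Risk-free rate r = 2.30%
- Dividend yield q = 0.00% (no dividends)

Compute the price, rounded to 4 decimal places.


Answer: Price = 0.5666

Derivation:
d1 = (ln(S/K) + (r - q + 0.5*sigma^2) * T) / (sigma * sqrt(T)) = 0.54696837
d2 = d1 - sigma * sqrt(T) = 0.46038315
exp(-rT) = 0.99808593; exp(-qT) = 1.00000000
C = S_0 * exp(-qT) * N(d1) - K * exp(-rT) * N(d2)
N(d1) = 0.70779977; N(d2) = 0.67737939
C = 9.5500 * 1.00000000 * 0.70779977 - 9.1600 * 0.99808593 * 0.67737939 = 0.5666


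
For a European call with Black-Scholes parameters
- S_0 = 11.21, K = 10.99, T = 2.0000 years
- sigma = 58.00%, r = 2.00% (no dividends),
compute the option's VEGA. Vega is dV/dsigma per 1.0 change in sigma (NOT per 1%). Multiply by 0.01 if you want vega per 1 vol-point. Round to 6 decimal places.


Answer: Vega = 5.628099

Derivation:
d1 = 0.4830520349; d2 = -0.3371918313
phi(d1) = 0.3550104095; exp(-qT) = 1.0000000000; exp(-rT) = 0.9607894392
Vega = S * exp(-qT) * phi(d1) * sqrt(T) = 11.2100 * 1.0000000000 * 0.3550104095 * 1.4142135624 = 5.628099


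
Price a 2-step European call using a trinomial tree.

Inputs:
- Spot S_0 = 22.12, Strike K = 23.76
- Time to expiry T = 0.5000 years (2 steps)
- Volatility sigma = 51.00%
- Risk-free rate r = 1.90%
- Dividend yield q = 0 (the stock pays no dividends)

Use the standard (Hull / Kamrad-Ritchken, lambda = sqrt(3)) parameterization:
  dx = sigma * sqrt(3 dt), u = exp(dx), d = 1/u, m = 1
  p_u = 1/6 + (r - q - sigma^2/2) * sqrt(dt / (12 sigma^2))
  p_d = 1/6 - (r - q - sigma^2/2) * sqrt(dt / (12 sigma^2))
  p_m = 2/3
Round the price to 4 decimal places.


dt = T/N = 0.250000; dx = sigma*sqrt(3*dt) = 0.441673
u = exp(dx) = 1.555307; d = 1/u = 0.642960
p_u = 0.135238, p_m = 0.666667, p_d = 0.198095
Discount per step: exp(-r*dt) = 0.995261
Stock lattice S(k, j) with j the centered position index:
  k=0: S(0,+0) = 22.1200
  k=1: S(1,-1) = 14.2223; S(1,+0) = 22.1200; S(1,+1) = 34.4034
  k=2: S(2,-2) = 9.1444; S(2,-1) = 14.2223; S(2,+0) = 22.1200; S(2,+1) = 34.4034; S(2,+2) = 53.5078
Terminal payoffs V(N, j) = max(S_T - K, 0):
  V(2,-2) = 0.000000; V(2,-1) = 0.000000; V(2,+0) = 0.000000; V(2,+1) = 10.643391; V(2,+2) = 29.747835
Backward induction: V(k, j) = exp(-r*dt) * [p_u * V(k+1, j+1) + p_m * V(k+1, j) + p_d * V(k+1, j-1)]
  V(1,-1) = exp(-r*dt) * [p_u*0.000000 + p_m*0.000000 + p_d*0.000000] = 0.000000
  V(1,+0) = exp(-r*dt) * [p_u*10.643391 + p_m*0.000000 + p_d*0.000000] = 1.432569
  V(1,+1) = exp(-r*dt) * [p_u*29.747835 + p_m*10.643391 + p_d*0.000000] = 11.065939
  V(0,+0) = exp(-r*dt) * [p_u*11.065939 + p_m*1.432569 + p_d*0.000000] = 2.439962

Answer: Price = V(0,0) = 2.4400
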